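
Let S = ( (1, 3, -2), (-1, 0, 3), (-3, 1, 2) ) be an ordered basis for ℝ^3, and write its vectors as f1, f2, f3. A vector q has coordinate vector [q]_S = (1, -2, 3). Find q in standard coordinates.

q = M [q]_S, where M has columns f1, ..., f3.
Carrying out the matrix-vector product, q = (-6, 6, -2).

(-6, 6, -2)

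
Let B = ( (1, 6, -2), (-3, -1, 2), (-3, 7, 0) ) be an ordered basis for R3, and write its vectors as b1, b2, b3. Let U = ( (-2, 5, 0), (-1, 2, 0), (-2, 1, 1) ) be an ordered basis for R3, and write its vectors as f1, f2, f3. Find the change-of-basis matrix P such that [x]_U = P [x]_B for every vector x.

[[2, -1, 1], [-1, 1, 1], [-2, 2, 0]]

Column j of P is [bj]_U, since P maps B-coordinates to U-coordinates.
Expressing b1 in U: b1 = 2f1 - f2 - 2f3, so column 1 of P is (2, -1, -2).
Doing the same for each bj gives P = [[2, -1, 1], [-1, 1, 1], [-2, 2, 0]].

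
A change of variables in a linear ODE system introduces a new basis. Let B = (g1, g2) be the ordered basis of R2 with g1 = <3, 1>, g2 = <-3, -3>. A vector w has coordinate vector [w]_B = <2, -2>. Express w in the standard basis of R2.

<12, 8>

By definition w = 2g1 - 2g2.
Summing componentwise gives <12, 8>.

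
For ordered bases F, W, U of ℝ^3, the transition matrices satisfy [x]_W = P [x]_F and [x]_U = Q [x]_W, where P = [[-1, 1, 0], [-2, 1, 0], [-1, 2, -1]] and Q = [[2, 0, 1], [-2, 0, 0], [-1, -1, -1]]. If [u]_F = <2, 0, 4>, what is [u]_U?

First [u]_W = P [u]_F = <-2, -4, -6>.
Then [u]_U = Q [u]_W = <-10, 4, 12>.

<-10, 4, 12>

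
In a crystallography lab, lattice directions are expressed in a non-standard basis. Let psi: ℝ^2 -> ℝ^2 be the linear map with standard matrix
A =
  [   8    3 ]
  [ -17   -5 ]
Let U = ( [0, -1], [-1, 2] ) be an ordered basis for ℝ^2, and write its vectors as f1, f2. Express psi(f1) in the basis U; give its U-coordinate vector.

Compute psi(f1) = A f1 = [-3, 5] in standard coordinates.
Then write this in U-coordinates: solve for y in y_1 f1 + y_2 f2 = [-3, 5].
This gives y = [1, 3], which is column 1 of [psi]_U.

[1, 3]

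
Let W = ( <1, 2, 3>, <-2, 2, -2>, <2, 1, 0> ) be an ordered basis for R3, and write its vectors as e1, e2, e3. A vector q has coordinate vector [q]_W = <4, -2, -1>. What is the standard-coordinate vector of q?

The coordinates say q = 4e1 - 2e2 - e3; adding the scaled basis vectors gives <6, 3, 16>.

<6, 3, 16>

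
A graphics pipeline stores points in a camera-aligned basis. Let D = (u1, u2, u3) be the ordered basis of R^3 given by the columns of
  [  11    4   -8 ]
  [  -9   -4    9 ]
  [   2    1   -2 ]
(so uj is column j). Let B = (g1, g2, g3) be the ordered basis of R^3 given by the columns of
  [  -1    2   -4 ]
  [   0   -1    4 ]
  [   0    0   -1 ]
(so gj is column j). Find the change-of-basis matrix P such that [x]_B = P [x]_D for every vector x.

Take x = uj: its D-coordinates are the j-th standard unit vector, so P e_j — column j of P — equals [uj]_B.
u1 = -g1 + g2 - 2g3, giving column 1 = [-1, 1, -2]; repeating for each j gives P = [[-1, 0, -2], [1, 0, -1], [-2, -1, 2]].

[[-1, 0, -2], [1, 0, -1], [-2, -1, 2]]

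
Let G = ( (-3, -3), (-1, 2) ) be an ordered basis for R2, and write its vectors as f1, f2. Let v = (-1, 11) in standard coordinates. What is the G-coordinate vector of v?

(-1, 4)

We seek scalars with c_1 f1 + c_2 f2 = v; equivalently solve M c = v where the columns of M are f1, f2.
System: -3c_1 - c_2 = -1, -3c_1 + 2c_2 = 11; solving gives c_1 = -1, c_2 = 4.
Check: -f1 + 4f2 = (-1, 11).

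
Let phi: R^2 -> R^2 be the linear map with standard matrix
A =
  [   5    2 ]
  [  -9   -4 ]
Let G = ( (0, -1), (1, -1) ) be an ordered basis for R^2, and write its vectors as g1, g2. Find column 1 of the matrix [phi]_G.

(-2, -2)

Column 1 of [phi]_G is the G-coordinate vector of phi(g1).
In standard coordinates phi(g1) = A g1 = (-2, 4).
Converting to G: (-2, 4) = -2g1 - 2g2, so the coordinate vector is (-2, -2).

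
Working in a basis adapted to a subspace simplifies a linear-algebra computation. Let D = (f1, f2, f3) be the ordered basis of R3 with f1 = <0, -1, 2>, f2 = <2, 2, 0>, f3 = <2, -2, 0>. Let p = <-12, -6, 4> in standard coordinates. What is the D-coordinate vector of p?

<2, -4, -2>

We seek scalars with c_1 f1 + ... + c_3 f3 = p; equivalently solve M c = p where the columns of M are f1, ..., f3.
Gaussian elimination on [M | p] yields c = (2, -4, -2).
Check: 2f1 - 4f2 - 2f3 = <-12, -6, 4>.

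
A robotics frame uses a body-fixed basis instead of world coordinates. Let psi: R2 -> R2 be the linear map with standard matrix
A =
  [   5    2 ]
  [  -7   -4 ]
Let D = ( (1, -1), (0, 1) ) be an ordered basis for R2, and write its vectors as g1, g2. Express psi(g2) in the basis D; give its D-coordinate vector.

Column 2 of [psi]_D is the D-coordinate vector of psi(g2).
In standard coordinates psi(g2) = A g2 = (2, -4).
Converting to D: (2, -4) = 2g1 - 2g2, so the coordinate vector is (2, -2).

(2, -2)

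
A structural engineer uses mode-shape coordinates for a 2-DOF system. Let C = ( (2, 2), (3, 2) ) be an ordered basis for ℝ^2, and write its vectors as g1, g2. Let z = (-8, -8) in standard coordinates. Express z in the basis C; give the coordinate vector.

(-4, 0)

Write z = c_1 g1 + c_2 g2 and solve for the c_i.
System: 2c_1 + 3c_2 = -8, 2c_1 + 2c_2 = -8; solving gives c_1 = -4, c_2 = 0.
Check: -4g1 + 0·g2 = (-8, -8).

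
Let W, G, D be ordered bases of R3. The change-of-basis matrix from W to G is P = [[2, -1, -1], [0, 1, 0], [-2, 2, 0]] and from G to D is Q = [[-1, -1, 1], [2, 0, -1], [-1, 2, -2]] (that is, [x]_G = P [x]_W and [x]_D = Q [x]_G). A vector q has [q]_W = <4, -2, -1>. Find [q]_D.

Composing the changes, [q]_D = Q P [q]_W.
Q P = [[-4, 2, 1], [6, -4, -2], [2, -1, 1]]; applying this to <4, -2, -1> gives <-21, 34, 9>.

<-21, 34, 9>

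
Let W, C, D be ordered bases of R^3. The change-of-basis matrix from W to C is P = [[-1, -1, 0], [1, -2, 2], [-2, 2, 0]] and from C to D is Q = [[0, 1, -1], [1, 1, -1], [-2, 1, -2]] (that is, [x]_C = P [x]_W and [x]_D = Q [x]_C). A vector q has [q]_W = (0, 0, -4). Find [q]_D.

Composing the changes, [q]_D = Q P [q]_W.
Q P = [[3, -4, 2], [2, -5, 2], [7, -4, 2]]; applying this to (0, 0, -4) gives (-8, -8, -8).

(-8, -8, -8)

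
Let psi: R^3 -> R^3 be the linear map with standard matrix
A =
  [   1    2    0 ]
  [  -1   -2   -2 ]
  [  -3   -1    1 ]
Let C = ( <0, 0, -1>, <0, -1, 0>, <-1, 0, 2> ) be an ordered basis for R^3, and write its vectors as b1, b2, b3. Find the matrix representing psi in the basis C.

[[1, 3, -3], [-2, -2, 3], [0, 2, 1]]

Let P have columns b1, ..., b3. Then [psi]_C = P^(-1) A P.
Here det P = 1, so P^(-1) is integer; computing A P first and then P^(-1)(A P) gives [[1, 3, -3], [-2, -2, 3], [0, 2, 1]].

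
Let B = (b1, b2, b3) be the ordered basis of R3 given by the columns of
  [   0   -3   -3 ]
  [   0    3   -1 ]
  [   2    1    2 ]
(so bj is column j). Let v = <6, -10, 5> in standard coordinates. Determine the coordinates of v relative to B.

We seek scalars with c_1 b1 + ... + c_3 b3 = v; equivalently solve M c = v where the columns of M are b1, ..., b3.
Row-reducing the augmented matrix [M | v] gives c = (3, -3, 1).
Check: 3b1 - 3b2 + b3 = <6, -10, 5>.

<3, -3, 1>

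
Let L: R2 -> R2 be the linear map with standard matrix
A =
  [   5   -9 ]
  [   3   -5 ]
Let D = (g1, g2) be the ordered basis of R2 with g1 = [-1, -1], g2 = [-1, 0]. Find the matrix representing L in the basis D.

[[-2, 3], [-2, 2]]

Let P have columns g1, g2. Then [L]_D = P^(-1) A P.
Here det P = -1, so P^(-1) is integer; computing A P first and then P^(-1)(A P) gives [[-2, 3], [-2, 2]].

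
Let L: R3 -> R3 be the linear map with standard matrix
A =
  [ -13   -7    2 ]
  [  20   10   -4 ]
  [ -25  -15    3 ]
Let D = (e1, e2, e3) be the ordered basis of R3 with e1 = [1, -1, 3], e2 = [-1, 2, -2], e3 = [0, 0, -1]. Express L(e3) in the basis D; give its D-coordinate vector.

Column 3 of [L]_D is the D-coordinate vector of L(e3).
In standard coordinates L(e3) = A e3 = [-2, 4, -3].
Converting to D: [-2, 4, -3] = 0·e1 + 2e2 - e3, so the coordinate vector is [0, 2, -1].

[0, 2, -1]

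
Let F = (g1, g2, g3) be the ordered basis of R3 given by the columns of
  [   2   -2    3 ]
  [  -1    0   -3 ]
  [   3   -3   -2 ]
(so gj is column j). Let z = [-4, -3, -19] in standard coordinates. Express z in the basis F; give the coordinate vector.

[-3, 2, 2]

We seek scalars with c_1 g1 + ... + c_3 g3 = z; equivalently solve M c = z where the columns of M are g1, ..., g3.
Gaussian elimination on [M | z] yields c = (-3, 2, 2).
Check: -3g1 + 2g2 + 2g3 = [-4, -3, -19].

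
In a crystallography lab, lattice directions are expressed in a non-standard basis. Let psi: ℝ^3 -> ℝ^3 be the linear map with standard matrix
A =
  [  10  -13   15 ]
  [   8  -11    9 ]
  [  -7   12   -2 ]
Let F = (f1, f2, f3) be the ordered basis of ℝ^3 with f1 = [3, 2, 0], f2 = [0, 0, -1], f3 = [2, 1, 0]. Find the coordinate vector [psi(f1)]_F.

Compute psi(f1) = A f1 = [4, 2, 3] in standard coordinates.
Then write this in F-coordinates: solve for y in y_1 f1 + ... + y_3 f3 = [4, 2, 3].
This gives y = [0, -3, 2], which is column 1 of [psi]_F.

[0, -3, 2]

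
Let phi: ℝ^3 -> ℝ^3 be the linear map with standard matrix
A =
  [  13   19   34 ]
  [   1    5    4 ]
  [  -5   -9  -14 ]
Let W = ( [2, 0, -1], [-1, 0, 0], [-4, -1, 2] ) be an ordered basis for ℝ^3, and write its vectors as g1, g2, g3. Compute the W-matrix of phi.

[[0, -3, 1], [0, 3, 1], [2, 1, 1]]

Let P have columns g1, ..., g3. Then [phi]_W = P^(-1) A P.
Here det P = -1, so P^(-1) is integer; computing A P first and then P^(-1)(A P) gives [[0, -3, 1], [0, 3, 1], [2, 1, 1]].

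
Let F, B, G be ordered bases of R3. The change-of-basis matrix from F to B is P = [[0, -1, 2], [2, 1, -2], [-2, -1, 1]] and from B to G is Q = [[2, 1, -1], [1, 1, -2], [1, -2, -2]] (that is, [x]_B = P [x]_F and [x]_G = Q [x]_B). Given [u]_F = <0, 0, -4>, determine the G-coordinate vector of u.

Composing the changes, [u]_G = Q P [u]_F.
Q P = [[4, 0, 1], [6, 2, -2], [0, -1, 4]]; applying this to <0, 0, -4> gives <-4, 8, -16>.

<-4, 8, -16>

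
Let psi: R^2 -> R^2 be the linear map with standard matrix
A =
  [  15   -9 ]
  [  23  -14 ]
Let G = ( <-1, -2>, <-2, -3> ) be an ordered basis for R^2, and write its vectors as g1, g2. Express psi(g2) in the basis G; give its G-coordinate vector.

Column 2 of [psi]_G is the G-coordinate vector of psi(g2).
In standard coordinates psi(g2) = A g2 = <-3, -4>.
Converting to G: <-3, -4> = -g1 + 2g2, so the coordinate vector is <-1, 2>.

<-1, 2>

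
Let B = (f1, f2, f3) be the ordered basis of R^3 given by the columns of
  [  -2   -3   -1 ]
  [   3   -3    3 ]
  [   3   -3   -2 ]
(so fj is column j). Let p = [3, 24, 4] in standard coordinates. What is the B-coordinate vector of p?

We seek scalars with c_1 f1 + ... + c_3 f3 = p; equivalently solve M c = p where the columns of M are f1, ..., f3.
Row-reducing the augmented matrix [M | p] gives c = (1, -3, 4).
Check: f1 - 3f2 + 4f3 = [3, 24, 4].

[1, -3, 4]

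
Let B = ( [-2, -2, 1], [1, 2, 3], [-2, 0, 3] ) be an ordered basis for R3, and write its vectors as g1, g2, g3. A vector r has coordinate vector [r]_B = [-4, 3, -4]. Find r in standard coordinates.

By definition r = -4g1 + 3g2 - 4g3.
Summing componentwise gives [19, 14, -7].

[19, 14, -7]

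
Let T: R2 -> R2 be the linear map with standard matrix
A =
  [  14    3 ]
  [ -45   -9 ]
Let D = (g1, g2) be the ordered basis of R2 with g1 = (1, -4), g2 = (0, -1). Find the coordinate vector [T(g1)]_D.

Compute T(g1) = A g1 = (2, -9) in standard coordinates.
Then write this in D-coordinates: solve for y in y_1 g1 + y_2 g2 = (2, -9).
This gives y = (2, 1), which is column 1 of [T]_D.

(2, 1)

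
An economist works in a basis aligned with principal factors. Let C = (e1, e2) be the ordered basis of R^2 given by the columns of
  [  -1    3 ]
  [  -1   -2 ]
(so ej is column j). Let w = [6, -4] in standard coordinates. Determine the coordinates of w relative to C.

We seek scalars with c_1 e1 + c_2 e2 = w; equivalently solve M c = w where the columns of M are e1, e2.
System: -c_1 + 3c_2 = 6, -c_1 - 2c_2 = -4; solving gives c_1 = 0, c_2 = 2.
Check: 0·e1 + 2e2 = [6, -4].

[0, 2]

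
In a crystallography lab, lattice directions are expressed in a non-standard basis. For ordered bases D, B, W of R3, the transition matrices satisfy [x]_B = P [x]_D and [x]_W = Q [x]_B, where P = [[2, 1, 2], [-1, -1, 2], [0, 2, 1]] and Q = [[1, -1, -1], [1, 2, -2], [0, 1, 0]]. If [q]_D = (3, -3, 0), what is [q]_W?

Composing the changes, [q]_W = Q P [q]_D.
Q P = [[3, 0, -1], [0, -5, 4], [-1, -1, 2]]; applying this to (3, -3, 0) gives (9, 15, 0).

(9, 15, 0)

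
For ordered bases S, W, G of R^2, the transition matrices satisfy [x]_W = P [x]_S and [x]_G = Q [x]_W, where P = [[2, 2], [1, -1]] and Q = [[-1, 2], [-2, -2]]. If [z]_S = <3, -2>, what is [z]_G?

<8, -14>

First [z]_W = P [z]_S = <2, 5>.
Then [z]_G = Q [z]_W = <8, -14>.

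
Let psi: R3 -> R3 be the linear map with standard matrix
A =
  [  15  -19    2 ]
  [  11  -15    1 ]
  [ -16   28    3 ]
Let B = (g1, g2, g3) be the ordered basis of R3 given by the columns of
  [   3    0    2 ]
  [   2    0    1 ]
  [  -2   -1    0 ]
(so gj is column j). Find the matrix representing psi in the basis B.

[[-1, 0, 3], [0, 3, -2], [3, -1, 1]]

The j-th column of [psi]_B is [psi(gj)]_B.
psi(g1) = A g1 = [3, 1, 2] = -g1 + 0·g2 + 3g3, so column 1 is [-1, 0, 3].
Repeating for g2, g3 and assembling the columns gives [[-1, 0, 3], [0, 3, -2], [3, -1, 1]].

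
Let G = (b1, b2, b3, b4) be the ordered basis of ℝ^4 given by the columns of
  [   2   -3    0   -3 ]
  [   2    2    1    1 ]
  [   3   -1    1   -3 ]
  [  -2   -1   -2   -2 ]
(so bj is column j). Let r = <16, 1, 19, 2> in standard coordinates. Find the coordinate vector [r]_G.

<2, 0, 1, -4>

Write r = c_1 b1 + ... + c_4 b4 and solve for the c_i.
Solving this 4x4 system gives c = (2, 0, 1, -4).
Check: 2b1 + 0·b2 + b3 - 4b4 = <16, 1, 19, 2>.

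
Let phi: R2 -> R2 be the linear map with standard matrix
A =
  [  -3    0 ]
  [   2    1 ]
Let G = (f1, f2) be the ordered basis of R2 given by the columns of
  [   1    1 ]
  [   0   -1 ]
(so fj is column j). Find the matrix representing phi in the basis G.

With P the matrix whose columns are f1, f2, [phi]_G = P^(-1) A P.
Column by column: phi(f1) = A f1 = (-3, 2); its G-coordinates (-1, -2) give column 1.
Continuing for each basis vector yields [phi]_G = [[-1, -2], [-2, -1]].

[[-1, -2], [-2, -1]]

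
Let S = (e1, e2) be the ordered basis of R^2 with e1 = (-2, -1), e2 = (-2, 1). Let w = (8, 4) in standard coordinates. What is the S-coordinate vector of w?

Write w = c_1 e1 + c_2 e2 and solve for the c_i.
System: -2c_1 - 2c_2 = 8, -c_1 + c_2 = 4; solving gives c_1 = -4, c_2 = 0.
Check: -4e1 + 0·e2 = (8, 4).

(-4, 0)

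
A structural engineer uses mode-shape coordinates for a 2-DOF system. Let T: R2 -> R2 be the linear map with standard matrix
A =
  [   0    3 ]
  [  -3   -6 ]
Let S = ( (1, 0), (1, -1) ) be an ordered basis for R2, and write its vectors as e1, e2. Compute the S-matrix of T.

Let P have columns e1, e2. Then [T]_S = P^(-1) A P.
Here det P = -1, so P^(-1) is integer; computing A P first and then P^(-1)(A P) gives [[-3, 0], [3, -3]].

[[-3, 0], [3, -3]]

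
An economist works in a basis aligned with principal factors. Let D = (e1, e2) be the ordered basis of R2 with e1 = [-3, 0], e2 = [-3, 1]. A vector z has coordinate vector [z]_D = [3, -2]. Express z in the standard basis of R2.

By definition z = 3e1 - 2e2.
Summing componentwise gives [-3, -2].

[-3, -2]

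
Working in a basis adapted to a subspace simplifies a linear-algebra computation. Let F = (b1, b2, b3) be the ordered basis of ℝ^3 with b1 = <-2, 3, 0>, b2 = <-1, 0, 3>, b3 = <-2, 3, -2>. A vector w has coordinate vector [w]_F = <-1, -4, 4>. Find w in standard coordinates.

w = M [w]_F, where M has columns b1, ..., b3.
Carrying out the matrix-vector product, w = <-2, 9, -20>.

<-2, 9, -20>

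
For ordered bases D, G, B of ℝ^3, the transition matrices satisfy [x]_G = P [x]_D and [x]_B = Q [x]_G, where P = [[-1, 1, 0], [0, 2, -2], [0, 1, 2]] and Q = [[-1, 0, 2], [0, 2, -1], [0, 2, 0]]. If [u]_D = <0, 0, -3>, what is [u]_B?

<-12, 18, 12>

First [u]_G = P [u]_D = <0, 6, -6>.
Then [u]_B = Q [u]_G = <-12, 18, 12>.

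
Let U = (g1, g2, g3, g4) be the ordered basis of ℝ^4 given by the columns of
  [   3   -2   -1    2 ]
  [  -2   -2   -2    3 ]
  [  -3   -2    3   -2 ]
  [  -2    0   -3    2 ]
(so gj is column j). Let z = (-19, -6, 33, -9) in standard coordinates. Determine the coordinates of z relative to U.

(-4, -2, 3, -4)

Write z = c_1 g1 + ... + c_4 g4 and solve for the c_i.
Gaussian elimination on [M | z] yields c = (-4, -2, 3, -4).
Check: -4g1 - 2g2 + 3g3 - 4g4 = (-19, -6, 33, -9).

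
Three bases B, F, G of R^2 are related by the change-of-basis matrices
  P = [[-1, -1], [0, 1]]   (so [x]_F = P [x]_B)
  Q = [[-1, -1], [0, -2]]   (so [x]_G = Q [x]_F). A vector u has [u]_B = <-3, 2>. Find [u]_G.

First [u]_F = P [u]_B = <1, 2>.
Then [u]_G = Q [u]_F = <-3, -4>.

<-3, -4>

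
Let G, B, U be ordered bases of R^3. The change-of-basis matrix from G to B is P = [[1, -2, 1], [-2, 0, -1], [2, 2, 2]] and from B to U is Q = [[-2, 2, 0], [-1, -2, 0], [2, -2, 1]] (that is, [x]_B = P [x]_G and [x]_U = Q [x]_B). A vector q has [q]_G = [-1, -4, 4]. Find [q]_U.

[-26, -7, 24]

First [q]_B = P [q]_G = [11, -2, -2].
Then [q]_U = Q [q]_B = [-26, -7, 24].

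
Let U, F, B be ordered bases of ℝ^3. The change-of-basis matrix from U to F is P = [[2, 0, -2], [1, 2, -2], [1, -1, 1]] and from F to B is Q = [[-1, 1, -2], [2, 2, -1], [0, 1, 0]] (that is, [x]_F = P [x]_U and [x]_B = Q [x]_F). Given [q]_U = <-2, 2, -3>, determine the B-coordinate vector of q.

<20, 27, 8>

Apply P to get F-coordinates <2, 8, -7>, then Q to get B-coordinates.
The result is [q]_B = <20, 27, 8>.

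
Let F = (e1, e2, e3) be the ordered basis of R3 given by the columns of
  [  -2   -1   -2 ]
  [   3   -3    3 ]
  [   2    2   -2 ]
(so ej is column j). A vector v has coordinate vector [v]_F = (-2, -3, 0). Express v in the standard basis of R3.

The coordinates say v = -2e1 - 3e2 + 0·e3; adding the scaled basis vectors gives (7, 3, -10).

(7, 3, -10)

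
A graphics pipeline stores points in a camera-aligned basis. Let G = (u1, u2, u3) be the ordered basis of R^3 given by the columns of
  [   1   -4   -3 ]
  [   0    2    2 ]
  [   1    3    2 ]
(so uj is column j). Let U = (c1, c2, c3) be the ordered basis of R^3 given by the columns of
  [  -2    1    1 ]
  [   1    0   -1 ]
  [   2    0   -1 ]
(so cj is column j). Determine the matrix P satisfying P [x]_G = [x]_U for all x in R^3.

Column j of P is [uj]_U, since P maps G-coordinates to U-coordinates.
Expressing u1 in U: u1 = c1 + 2c2 + c3, so column 1 of P is <1, 2, 1>.
Doing the same for each uj gives P = [[1, 1, 0], [2, -1, -1], [1, -1, -2]].

[[1, 1, 0], [2, -1, -1], [1, -1, -2]]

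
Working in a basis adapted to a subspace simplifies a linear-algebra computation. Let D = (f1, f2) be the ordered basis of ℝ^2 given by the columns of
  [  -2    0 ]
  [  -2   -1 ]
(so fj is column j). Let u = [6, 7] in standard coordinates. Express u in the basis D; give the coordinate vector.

[-3, -1]

Write u = c_1 f1 + c_2 f2 and solve for the c_i.
System: -2c_1 + 0c_2 = 6, -2c_1 - c_2 = 7; solving gives c_1 = -3, c_2 = -1.
Check: -3f1 - f2 = [6, 7].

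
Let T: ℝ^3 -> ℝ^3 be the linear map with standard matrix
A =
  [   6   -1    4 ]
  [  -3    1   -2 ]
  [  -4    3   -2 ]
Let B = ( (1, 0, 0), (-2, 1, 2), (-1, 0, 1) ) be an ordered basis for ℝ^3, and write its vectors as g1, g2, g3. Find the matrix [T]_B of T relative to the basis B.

Let P have columns g1, ..., g3. Then [T]_B = P^(-1) A P.
Here det P = 1, so P^(-1) is integer; computing A P first and then P^(-1)(A P) gives [[2, 2, 0], [-3, 3, 1], [2, 1, 0]].

[[2, 2, 0], [-3, 3, 1], [2, 1, 0]]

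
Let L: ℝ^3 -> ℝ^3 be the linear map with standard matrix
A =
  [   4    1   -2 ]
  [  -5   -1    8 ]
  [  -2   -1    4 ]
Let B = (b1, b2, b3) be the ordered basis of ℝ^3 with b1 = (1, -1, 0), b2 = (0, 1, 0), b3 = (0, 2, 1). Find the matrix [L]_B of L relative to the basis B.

[[3, 1, 0], [1, 2, 2], [-1, -1, 2]]

The j-th column of [L]_B is [L(bj)]_B.
L(b1) = A b1 = (3, -4, -1) = 3b1 + b2 - b3, so column 1 is (3, 1, -1).
Repeating for b2, b3 and assembling the columns gives [[3, 1, 0], [1, 2, 2], [-1, -1, 2]].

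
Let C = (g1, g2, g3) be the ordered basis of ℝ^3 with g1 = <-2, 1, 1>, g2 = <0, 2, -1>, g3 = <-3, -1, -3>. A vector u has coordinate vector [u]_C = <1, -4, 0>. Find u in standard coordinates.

By definition u = g1 - 4g2 + 0·g3.
Summing componentwise gives <-2, -7, 5>.

<-2, -7, 5>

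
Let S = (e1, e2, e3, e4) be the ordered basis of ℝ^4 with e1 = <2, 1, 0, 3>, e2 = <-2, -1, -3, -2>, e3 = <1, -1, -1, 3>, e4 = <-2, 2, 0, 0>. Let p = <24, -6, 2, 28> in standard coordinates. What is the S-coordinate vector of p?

[p]_S is the unique c with M c = p, where M has columns e1, ..., e4.
Gaussian elimination on [M | p] yields c = (4, -2, 4, -4).
Check: 4e1 - 2e2 + 4e3 - 4e4 = <24, -6, 2, 28>.

<4, -2, 4, -4>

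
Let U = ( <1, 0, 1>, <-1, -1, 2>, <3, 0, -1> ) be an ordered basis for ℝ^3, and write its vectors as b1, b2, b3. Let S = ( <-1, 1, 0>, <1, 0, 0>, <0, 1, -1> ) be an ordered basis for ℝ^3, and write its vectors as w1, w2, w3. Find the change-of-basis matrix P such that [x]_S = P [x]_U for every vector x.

Column j of P is [bj]_S, since P maps U-coordinates to S-coordinates.
Expressing b1 in S: b1 = w1 + 2w2 - w3, so column 1 of P is <1, 2, -1>.
Doing the same for each bj gives P = [[1, 1, -1], [2, 0, 2], [-1, -2, 1]].

[[1, 1, -1], [2, 0, 2], [-1, -2, 1]]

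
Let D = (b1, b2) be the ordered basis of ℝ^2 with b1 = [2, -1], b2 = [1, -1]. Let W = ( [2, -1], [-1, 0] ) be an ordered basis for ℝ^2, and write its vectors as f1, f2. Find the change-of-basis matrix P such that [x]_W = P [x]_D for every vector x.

Column j of P is [bj]_W, since P maps D-coordinates to W-coordinates.
Expressing b1 in W: b1 = f1 + 0·f2, so column 1 of P is [1, 0].
Doing the same for each bj gives P = [[1, 1], [0, 1]].

[[1, 1], [0, 1]]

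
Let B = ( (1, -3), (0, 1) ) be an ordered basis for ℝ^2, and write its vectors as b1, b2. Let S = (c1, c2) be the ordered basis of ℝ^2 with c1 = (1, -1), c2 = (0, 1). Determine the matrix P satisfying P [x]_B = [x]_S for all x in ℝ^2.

Let M have columns bj and N have columns cj. Then for every x, N [x]_S = x = M [x]_B, so P = N^(-1) M.
Since det N = 1, N^(-1) has integer entries; multiplying gives P = [[1, 0], [-2, 1]].

[[1, 0], [-2, 1]]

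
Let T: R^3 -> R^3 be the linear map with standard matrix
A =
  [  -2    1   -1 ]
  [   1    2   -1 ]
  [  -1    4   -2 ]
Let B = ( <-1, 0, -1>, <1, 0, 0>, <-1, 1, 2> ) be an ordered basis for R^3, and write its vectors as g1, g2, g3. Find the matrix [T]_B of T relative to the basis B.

Let P have columns g1, ..., g3. Then [T]_B = P^(-1) A P.
Here det P = -1, so P^(-1) is integer; computing A P first and then P^(-1)(A P) gives [[-3, 3, -3], [0, 2, -3], [0, 1, -1]].

[[-3, 3, -3], [0, 2, -3], [0, 1, -1]]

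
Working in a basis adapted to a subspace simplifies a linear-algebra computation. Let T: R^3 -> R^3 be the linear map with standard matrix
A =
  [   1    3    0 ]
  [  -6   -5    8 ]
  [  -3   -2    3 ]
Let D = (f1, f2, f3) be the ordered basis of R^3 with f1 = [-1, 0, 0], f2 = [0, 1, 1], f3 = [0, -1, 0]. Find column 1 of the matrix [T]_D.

Compute T(f1) = A f1 = [-1, 6, 3] in standard coordinates.
Then write this in D-coordinates: solve for y in y_1 f1 + ... + y_3 f3 = [-1, 6, 3].
This gives y = [1, 3, -3], which is column 1 of [T]_D.

[1, 3, -3]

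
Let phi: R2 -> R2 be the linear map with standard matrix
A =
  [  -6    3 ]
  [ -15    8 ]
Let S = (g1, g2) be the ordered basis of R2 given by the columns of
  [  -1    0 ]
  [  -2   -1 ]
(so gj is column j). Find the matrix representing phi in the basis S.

[[0, 3], [1, 2]]

The j-th column of [phi]_S is [phi(gj)]_S.
phi(g1) = A g1 = <0, -1> = 0·g1 + g2, so column 1 is <0, 1>.
Repeating for g2 and assembling the columns gives [[0, 3], [1, 2]].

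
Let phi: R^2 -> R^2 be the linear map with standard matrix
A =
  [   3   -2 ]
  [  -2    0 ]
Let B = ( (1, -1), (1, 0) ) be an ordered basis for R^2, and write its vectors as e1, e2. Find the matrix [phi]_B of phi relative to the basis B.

The j-th column of [phi]_B is [phi(ej)]_B.
phi(e1) = A e1 = (5, -2) = 2e1 + 3e2, so column 1 is (2, 3).
Repeating for e2 and assembling the columns gives [[2, 2], [3, 1]].

[[2, 2], [3, 1]]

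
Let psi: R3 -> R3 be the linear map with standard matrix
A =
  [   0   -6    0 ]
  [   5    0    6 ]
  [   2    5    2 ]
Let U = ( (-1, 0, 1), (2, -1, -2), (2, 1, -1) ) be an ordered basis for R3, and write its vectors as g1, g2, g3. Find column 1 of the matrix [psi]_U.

(-2, -1, 0)

Compute psi(g1) = A g1 = (0, 1, 0) in standard coordinates.
Then write this in U-coordinates: solve for y in y_1 g1 + ... + y_3 g3 = (0, 1, 0).
This gives y = (-2, -1, 0), which is column 1 of [psi]_U.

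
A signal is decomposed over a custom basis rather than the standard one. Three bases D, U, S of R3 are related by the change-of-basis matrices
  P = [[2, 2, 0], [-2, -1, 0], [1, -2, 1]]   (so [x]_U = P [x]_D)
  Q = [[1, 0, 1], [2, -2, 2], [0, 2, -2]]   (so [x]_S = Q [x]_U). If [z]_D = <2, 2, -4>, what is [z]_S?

First [z]_U = P [z]_D = <8, -6, -6>.
Then [z]_S = Q [z]_U = <2, 16, 0>.

<2, 16, 0>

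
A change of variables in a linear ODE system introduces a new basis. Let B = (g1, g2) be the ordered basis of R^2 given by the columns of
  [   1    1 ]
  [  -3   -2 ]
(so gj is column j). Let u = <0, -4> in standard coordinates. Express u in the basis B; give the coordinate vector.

[u]_B is the unique c with M c = u, where M has columns g1, g2.
System: c_1 + c_2 = 0, -3c_1 - 2c_2 = -4; solving gives c_1 = 4, c_2 = -4.
Check: 4g1 - 4g2 = <0, -4>.

<4, -4>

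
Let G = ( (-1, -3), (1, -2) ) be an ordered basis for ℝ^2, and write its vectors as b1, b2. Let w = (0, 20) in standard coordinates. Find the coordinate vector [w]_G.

We seek scalars with c_1 b1 + c_2 b2 = w; equivalently solve M c = w where the columns of M are b1, b2.
System: -c_1 + c_2 = 0, -3c_1 - 2c_2 = 20; solving gives c_1 = -4, c_2 = -4.
Check: -4b1 - 4b2 = (0, 20).

(-4, -4)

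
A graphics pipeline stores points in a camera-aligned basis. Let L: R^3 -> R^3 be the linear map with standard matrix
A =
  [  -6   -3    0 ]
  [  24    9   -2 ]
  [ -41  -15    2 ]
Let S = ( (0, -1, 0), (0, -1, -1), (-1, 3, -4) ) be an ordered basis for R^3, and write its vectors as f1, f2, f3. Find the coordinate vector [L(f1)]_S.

Compute L(f1) = A f1 = (3, -9, 15) in standard coordinates.
Then write this in S-coordinates: solve for y in y_1 f1 + ... + y_3 f3 = (3, -9, 15).
This gives y = (3, -3, -3), which is column 1 of [L]_S.

(3, -3, -3)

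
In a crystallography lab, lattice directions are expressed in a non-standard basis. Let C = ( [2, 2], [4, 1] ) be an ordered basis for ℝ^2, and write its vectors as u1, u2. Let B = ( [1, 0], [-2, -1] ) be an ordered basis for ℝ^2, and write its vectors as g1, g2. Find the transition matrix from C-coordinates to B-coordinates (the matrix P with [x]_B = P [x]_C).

[[-2, 2], [-2, -1]]

Column j of P is [uj]_B, since P maps C-coordinates to B-coordinates.
Expressing u1 in B: u1 = -2g1 - 2g2, so column 1 of P is [-2, -2].
Doing the same for each uj gives P = [[-2, 2], [-2, -1]].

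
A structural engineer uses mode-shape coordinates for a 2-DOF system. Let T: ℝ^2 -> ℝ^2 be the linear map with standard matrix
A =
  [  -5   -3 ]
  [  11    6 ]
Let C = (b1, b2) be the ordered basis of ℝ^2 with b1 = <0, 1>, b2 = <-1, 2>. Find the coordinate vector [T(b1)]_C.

Column 1 of [T]_C is the C-coordinate vector of T(b1).
In standard coordinates T(b1) = A b1 = <-3, 6>.
Converting to C: <-3, 6> = 0·b1 + 3b2, so the coordinate vector is <0, 3>.

<0, 3>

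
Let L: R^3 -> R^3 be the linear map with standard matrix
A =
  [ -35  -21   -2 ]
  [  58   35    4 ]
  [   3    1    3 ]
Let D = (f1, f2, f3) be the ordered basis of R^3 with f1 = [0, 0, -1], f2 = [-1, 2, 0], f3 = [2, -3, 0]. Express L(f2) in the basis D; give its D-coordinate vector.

[1, 3, -2]

Column 2 of [L]_D is the D-coordinate vector of L(f2).
In standard coordinates L(f2) = A f2 = [-7, 12, -1].
Converting to D: [-7, 12, -1] = f1 + 3f2 - 2f3, so the coordinate vector is [1, 3, -2].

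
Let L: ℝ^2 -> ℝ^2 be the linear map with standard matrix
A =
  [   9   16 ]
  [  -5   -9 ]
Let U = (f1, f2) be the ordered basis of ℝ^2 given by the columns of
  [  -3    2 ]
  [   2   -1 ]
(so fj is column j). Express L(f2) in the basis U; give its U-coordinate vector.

Compute L(f2) = A f2 = [2, -1] in standard coordinates.
Then write this in U-coordinates: solve for y in y_1 f1 + y_2 f2 = [2, -1].
This gives y = [0, 1], which is column 2 of [L]_U.

[0, 1]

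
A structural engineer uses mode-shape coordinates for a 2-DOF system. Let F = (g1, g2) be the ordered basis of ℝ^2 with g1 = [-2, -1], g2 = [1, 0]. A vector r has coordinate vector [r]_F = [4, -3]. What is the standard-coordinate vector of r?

The coordinates say r = 4g1 - 3g2; adding the scaled basis vectors gives [-11, -4].

[-11, -4]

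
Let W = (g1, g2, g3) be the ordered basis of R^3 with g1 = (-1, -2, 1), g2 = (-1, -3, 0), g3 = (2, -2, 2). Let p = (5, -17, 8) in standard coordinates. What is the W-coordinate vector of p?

We seek scalars with c_1 g1 + ... + c_3 g3 = p; equivalently solve M c = p where the columns of M are g1, ..., g3.
Gaussian elimination on [M | p] yields c = (0, 3, 4).
Check: 0·g1 + 3g2 + 4g3 = (5, -17, 8).

(0, 3, 4)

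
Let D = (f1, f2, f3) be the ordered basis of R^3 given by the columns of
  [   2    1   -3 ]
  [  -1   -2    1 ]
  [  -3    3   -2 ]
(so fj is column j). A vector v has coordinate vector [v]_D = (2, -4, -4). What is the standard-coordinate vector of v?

By definition v = 2f1 - 4f2 - 4f3.
Summing componentwise gives (12, 2, -10).

(12, 2, -10)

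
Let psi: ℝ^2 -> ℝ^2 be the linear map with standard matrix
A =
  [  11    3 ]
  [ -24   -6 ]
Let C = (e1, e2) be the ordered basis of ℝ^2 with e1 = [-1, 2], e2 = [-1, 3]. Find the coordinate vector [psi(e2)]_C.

Compute psi(e2) = A e2 = [-2, 6] in standard coordinates.
Then write this in C-coordinates: solve for y in y_1 e1 + y_2 e2 = [-2, 6].
This gives y = [0, 2], which is column 2 of [psi]_C.

[0, 2]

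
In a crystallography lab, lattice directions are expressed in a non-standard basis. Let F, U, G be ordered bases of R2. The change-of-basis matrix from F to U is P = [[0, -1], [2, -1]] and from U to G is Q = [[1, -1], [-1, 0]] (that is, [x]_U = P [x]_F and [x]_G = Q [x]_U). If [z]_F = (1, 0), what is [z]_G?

First [z]_U = P [z]_F = (0, 2).
Then [z]_G = Q [z]_U = (-2, 0).

(-2, 0)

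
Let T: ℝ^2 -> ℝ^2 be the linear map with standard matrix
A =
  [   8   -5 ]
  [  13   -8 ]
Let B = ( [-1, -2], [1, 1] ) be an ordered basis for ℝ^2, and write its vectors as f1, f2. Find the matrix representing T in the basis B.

[[-1, -2], [1, 1]]

The j-th column of [T]_B is [T(fj)]_B.
T(f1) = A f1 = [2, 3] = -f1 + f2, so column 1 is [-1, 1].
Repeating for f2 and assembling the columns gives [[-1, -2], [1, 1]].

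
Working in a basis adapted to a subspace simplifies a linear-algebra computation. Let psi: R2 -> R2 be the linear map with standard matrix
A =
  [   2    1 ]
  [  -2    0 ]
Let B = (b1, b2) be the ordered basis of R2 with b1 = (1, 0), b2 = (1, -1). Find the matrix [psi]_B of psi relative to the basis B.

Let P have columns b1, b2. Then [psi]_B = P^(-1) A P.
Here det P = -1, so P^(-1) is integer; computing A P first and then P^(-1)(A P) gives [[0, -1], [2, 2]].

[[0, -1], [2, 2]]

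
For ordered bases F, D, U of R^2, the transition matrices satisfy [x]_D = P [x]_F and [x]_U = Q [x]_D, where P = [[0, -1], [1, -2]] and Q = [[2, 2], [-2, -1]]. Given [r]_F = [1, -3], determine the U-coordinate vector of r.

First [r]_D = P [r]_F = [3, 7].
Then [r]_U = Q [r]_D = [20, -13].

[20, -13]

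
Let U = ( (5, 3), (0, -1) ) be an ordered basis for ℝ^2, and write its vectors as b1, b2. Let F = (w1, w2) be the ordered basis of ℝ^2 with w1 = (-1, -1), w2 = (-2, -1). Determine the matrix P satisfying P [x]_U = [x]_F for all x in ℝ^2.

Let M have columns bj and N have columns wj. Then for every x, N [x]_F = x = M [x]_U, so P = N^(-1) M.
Since det N = -1, N^(-1) has integer entries; multiplying gives P = [[-1, 2], [-2, -1]].

[[-1, 2], [-2, -1]]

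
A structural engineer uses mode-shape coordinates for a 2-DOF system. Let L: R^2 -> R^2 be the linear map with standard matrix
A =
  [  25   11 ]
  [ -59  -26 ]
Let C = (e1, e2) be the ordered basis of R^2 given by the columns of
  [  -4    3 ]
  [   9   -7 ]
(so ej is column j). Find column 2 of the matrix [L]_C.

Column 2 of [L]_C is the C-coordinate vector of L(e2).
In standard coordinates L(e2) = A e2 = (-2, 5).
Converting to C: (-2, 5) = -e1 - 2e2, so the coordinate vector is (-1, -2).

(-1, -2)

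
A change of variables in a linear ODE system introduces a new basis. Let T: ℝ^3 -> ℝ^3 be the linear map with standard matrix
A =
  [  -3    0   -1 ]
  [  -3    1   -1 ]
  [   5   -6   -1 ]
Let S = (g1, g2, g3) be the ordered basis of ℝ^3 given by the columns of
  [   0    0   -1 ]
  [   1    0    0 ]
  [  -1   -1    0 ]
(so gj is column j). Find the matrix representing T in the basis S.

[[2, 1, 3], [3, -2, 2], [-1, -1, -3]]

With P the matrix whose columns are g1, ..., g3, [T]_S = P^(-1) A P.
Column by column: T(g1) = A g1 = [1, 2, -5]; its S-coordinates [2, 3, -1] give column 1.
Continuing for each basis vector yields [T]_S = [[2, 1, 3], [3, -2, 2], [-1, -1, -3]].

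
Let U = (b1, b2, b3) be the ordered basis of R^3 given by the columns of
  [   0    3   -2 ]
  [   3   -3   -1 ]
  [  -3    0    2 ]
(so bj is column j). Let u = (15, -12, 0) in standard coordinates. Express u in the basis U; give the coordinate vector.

(-2, 3, -3)

We seek scalars with c_1 b1 + ... + c_3 b3 = u; equivalently solve M c = u where the columns of M are b1, ..., b3.
Row-reducing the augmented matrix [M | u] gives c = (-2, 3, -3).
Check: -2b1 + 3b2 - 3b3 = (15, -12, 0).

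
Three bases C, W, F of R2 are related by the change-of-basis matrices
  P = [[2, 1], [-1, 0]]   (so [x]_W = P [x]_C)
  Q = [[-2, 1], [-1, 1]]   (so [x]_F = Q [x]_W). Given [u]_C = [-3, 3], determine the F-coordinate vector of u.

[9, 6]

Composing the changes, [u]_F = Q P [u]_C.
Q P = [[-5, -2], [-3, -1]]; applying this to [-3, 3] gives [9, 6].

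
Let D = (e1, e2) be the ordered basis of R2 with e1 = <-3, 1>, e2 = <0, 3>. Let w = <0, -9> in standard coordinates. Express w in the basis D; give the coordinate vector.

[w]_D is the unique c with M c = w, where M has columns e1, e2.
System: -3c_1 + 0c_2 = 0, c_1 + 3c_2 = -9; solving gives c_1 = 0, c_2 = -3.
Check: 0·e1 - 3e2 = <0, -9>.

<0, -3>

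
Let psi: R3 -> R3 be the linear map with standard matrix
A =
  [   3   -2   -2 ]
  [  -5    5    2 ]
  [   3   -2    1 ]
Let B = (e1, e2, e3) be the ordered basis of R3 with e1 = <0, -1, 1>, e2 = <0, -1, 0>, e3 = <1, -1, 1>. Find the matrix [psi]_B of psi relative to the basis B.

[[3, 0, 3], [0, 3, 2], [0, 2, 3]]

The j-th column of [psi]_B is [psi(ej)]_B.
psi(e1) = A e1 = <0, -3, 3> = 3e1 + 0·e2 + 0·e3, so column 1 is <3, 0, 0>.
Repeating for e2, e3 and assembling the columns gives [[3, 0, 3], [0, 3, 2], [0, 2, 3]].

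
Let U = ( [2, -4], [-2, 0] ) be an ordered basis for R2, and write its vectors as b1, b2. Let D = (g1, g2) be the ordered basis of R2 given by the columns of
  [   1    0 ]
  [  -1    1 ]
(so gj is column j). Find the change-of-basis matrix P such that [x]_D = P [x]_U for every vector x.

[[2, -2], [-2, -2]]

Let M have columns bj and N have columns gj. Then for every x, N [x]_D = x = M [x]_U, so P = N^(-1) M.
Since det N = 1, N^(-1) has integer entries; multiplying gives P = [[2, -2], [-2, -2]].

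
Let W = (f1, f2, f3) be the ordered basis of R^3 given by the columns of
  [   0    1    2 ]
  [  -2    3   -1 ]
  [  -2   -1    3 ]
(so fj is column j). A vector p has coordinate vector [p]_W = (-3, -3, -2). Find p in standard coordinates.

The coordinates say p = -3f1 - 3f2 - 2f3; adding the scaled basis vectors gives (-7, -1, 3).

(-7, -1, 3)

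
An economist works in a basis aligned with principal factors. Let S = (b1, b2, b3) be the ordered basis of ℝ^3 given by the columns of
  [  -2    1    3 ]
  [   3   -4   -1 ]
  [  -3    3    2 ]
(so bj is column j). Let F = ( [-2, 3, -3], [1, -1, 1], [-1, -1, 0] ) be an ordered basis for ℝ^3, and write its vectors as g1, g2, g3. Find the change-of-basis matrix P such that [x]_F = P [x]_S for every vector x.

Take x = bj: its S-coordinates are the j-th standard unit vector, so P e_j — column j of P — equals [bj]_F.
b1 = g1 + 0·g2 + 0·g3, giving column 1 = [1, 0, 0]; repeating for each j gives P = [[1, -1, 0], [0, 0, 2], [0, 1, -1]].

[[1, -1, 0], [0, 0, 2], [0, 1, -1]]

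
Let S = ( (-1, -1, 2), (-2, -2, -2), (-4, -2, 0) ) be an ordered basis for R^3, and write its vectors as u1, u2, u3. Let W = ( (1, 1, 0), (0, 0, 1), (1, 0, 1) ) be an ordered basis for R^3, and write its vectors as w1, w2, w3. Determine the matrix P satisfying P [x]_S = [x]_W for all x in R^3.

Take x = uj: its S-coordinates are the j-th standard unit vector, so P e_j — column j of P — equals [uj]_W.
u1 = -w1 + 2w2 + 0·w3, giving column 1 = (-1, 2, 0); repeating for each j gives P = [[-1, -2, -2], [2, -2, 2], [0, 0, -2]].

[[-1, -2, -2], [2, -2, 2], [0, 0, -2]]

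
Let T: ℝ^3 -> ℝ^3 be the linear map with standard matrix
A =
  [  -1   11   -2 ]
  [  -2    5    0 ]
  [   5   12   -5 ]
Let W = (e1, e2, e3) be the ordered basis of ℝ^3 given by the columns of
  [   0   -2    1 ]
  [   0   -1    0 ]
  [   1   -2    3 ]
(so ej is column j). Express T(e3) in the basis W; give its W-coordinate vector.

(3, 2, -3)

Compute T(e3) = A e3 = (-7, -2, -10) in standard coordinates.
Then write this in W-coordinates: solve for y in y_1 e1 + ... + y_3 e3 = (-7, -2, -10).
This gives y = (3, 2, -3), which is column 3 of [T]_W.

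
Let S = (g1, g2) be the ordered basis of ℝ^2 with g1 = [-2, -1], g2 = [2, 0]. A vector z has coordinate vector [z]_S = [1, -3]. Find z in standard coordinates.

[-8, -1]

By definition z = g1 - 3g2.
Summing componentwise gives [-8, -1].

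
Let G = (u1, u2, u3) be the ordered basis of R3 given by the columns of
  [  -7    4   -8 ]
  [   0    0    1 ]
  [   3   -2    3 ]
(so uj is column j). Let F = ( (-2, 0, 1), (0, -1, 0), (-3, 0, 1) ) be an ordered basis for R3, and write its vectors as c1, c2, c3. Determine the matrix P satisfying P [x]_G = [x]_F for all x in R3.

[[2, -2, 1], [0, 0, -1], [1, 0, 2]]

Take x = uj: its G-coordinates are the j-th standard unit vector, so P e_j — column j of P — equals [uj]_F.
u1 = 2c1 + 0·c2 + c3, giving column 1 = (2, 0, 1); repeating for each j gives P = [[2, -2, 1], [0, 0, -1], [1, 0, 2]].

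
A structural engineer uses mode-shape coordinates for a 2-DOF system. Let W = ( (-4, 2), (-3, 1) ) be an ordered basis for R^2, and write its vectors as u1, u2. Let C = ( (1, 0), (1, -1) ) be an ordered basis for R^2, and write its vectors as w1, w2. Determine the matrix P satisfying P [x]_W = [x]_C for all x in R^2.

[[-2, -2], [-2, -1]]

Column j of P is [uj]_C, since P maps W-coordinates to C-coordinates.
Expressing u1 in C: u1 = -2w1 - 2w2, so column 1 of P is (-2, -2).
Doing the same for each uj gives P = [[-2, -2], [-2, -1]].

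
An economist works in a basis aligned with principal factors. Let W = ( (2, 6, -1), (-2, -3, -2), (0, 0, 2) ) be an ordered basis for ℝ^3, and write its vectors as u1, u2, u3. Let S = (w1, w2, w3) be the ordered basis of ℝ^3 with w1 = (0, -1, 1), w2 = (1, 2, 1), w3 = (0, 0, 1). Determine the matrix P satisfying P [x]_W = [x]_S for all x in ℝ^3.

Let M have columns uj and N have columns wj. Then for every x, N [x]_S = x = M [x]_W, so P = N^(-1) M.
Since det N = 1, N^(-1) has integer entries; multiplying gives P = [[-2, -1, 0], [2, -2, 0], [-1, 1, 2]].

[[-2, -1, 0], [2, -2, 0], [-1, 1, 2]]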